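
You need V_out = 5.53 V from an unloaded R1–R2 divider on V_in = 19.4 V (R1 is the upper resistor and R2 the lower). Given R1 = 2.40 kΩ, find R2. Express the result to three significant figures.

R2 ≈ 0.957 kΩ

V_out/V_in = R2/(R1+R2) = 0.2851.
Rearranging, R2 = R1·k/(1−k) = 2.40 × 0.3987 = 0.9569 kΩ.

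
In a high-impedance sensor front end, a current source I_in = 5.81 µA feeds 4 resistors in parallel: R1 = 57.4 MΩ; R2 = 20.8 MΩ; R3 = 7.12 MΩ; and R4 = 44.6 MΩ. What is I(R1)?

ΣG = 1/57.4 + 1/20.8 + 1/7.12 + 1/44.6 = 0.2284.
By the current-divider rule, I = I_in · G_k/ΣG = 5.81 × 0.07629 = 0.4432 µA.

I ≈ 0.443 µA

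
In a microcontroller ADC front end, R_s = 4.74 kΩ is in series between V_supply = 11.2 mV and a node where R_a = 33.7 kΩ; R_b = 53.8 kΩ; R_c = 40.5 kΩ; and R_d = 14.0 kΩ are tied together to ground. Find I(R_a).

Parallel bank: R_p = 1/(1/33.7 + 1/53.8 + 1/40.5 + 1/14.0) = 6.926 kΩ.
V_A = 11.2 × 6.926/11.67 = 6.649 mV.
Branch current I = V_A/R_a = 6.649/33.7 = 0.1973 µA.

I ≈ 0.197 µA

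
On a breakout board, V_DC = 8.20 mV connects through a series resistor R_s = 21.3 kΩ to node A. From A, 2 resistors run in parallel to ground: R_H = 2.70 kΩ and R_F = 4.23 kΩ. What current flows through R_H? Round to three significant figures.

I ≈ 0.218 µA

Equivalent of the parallel group: R_p = 1.648 kΩ.
V_A by voltage divider: V_A = 8.20 × 1.648/(21.3 + 1.648) = 0.5889 mV.
Branch current I = V_A/R_H = 0.5889/2.70 = 0.2181 µA.
(Check via current divider: I_total = 0.3573 µA; share G_k/ΣG = 0.6104 → same result.)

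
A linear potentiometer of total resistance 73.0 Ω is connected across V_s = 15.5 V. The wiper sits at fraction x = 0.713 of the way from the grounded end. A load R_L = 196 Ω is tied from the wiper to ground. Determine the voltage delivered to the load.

Lower segment x·R_p = 52.05 Ω; upper segment (1−x)·R_p = 20.95 Ω.
Lower segment in parallel with the load: 52.05 ‖ 196 = 41.13 Ω.
V_out = 15.5 × 41.13/(20.95 + 41.13) = 10.27 V.

V_out ≈ 10.3 V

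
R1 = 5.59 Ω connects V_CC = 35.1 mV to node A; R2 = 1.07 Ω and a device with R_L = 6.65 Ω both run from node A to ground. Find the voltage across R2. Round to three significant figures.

V_out ≈ 4.97 mV

First combine the lower leg with the load: R2 ‖ R_L = 0.9217 Ω.
Voltage divider with the loaded lower leg: V_out = 35.1 × 0.9217/(5.59 + 0.9217) = 35.1 × 0.1415 = 4.968 mV.
(Unloaded it would be 5.64 mV; the load pulls it down.)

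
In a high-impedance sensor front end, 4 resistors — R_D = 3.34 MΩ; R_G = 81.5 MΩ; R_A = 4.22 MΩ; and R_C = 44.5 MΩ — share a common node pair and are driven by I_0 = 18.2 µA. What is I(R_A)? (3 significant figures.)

I ≈ 7.55 µA

Conductances: ΣG = 1/3.34 + 1/81.5 + 1/4.22 + 1/44.5 = 0.5711 (1/MΩ).
R_A takes the fraction G_k/ΣG = 0.2370/0.5711 = 0.4149, so I = 18.2 × 0.4149 = 7.552 µA.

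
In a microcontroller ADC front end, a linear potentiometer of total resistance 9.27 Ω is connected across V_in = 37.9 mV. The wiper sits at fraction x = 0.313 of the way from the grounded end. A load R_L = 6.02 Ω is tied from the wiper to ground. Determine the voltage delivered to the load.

V_out ≈ 8.91 mV

Lower segment x·R_p = 2.902 Ω; upper segment (1−x)·R_p = 6.368 Ω.
R_L loads the lower segment: effective lower R = 1.958 Ω.
Loaded-divider output: V_out = 37.9 × 0.2351 = 8.912 mV.
(Unloaded: V_out = x·V_in = 11.9 mV.)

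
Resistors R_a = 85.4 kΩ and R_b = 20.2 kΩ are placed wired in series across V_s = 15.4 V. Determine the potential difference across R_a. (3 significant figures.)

V ≈ 12.5 V

ΣR = 85.4 + 20.2 = 105.6 kΩ.
By the voltage-divider rule, V = 15.4 × 85.40/105.6 = 12.45 V.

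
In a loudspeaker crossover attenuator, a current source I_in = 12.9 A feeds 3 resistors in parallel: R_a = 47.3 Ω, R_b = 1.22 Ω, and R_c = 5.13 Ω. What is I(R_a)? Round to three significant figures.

I ≈ 0.263 A

Total conductance ΣG = 1/47.3 + 1/1.22 + 1/5.13 = 1.036 (units of 1/Ω).
By the current-divider rule, I = I_in · G_k/ΣG = 12.9 × 0.02041 = 0.2633 A.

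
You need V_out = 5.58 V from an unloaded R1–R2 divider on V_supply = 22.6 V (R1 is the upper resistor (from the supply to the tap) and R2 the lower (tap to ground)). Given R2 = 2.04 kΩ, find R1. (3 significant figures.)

R1 ≈ 6.22 kΩ

Required fraction k = V_out/V_supply = 0.2469.
R1 = R2·(1/k − 1) = 2.04 × 3.050 = 6.222 kΩ.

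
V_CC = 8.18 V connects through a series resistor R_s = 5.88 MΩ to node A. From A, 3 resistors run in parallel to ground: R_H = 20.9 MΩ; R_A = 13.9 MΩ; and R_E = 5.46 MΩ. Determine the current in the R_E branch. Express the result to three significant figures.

I ≈ 0.539 µA

Equivalent of the parallel group: R_p = 3.301 MΩ.
V_A = 8.18 × 3.301/9.181 = 2.941 V.
I(R_E) = V_A / R_E = 2.941/5.46 = 0.5387 µA.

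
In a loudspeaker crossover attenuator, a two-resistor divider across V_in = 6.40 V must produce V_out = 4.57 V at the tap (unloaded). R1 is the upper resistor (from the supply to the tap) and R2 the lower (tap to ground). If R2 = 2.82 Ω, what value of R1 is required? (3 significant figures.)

R1 ≈ 1.13 Ω

Required fraction k = V_out/V_in = 0.7141.
Rearranging, R1 = R2·(1−k)/k = 2.82 × 0.4004 = 1.129 Ω.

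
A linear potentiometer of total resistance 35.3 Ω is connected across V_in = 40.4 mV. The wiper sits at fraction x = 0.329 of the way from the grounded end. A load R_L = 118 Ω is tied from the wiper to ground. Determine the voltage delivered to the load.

V_out ≈ 12.5 mV

Lower segment x·R_p = 11.61 Ω; upper segment (1−x)·R_p = 23.69 Ω.
(x·R_p) ‖ R_L = 10.57 Ω.
Loaded-divider output: V_out = 40.4 × 0.3086 = 12.47 mV.
(Unloaded: V_out = x·V_in = 13.3 mV.)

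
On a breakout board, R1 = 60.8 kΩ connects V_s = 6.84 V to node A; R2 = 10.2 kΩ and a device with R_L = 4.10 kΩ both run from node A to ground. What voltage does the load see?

First combine the lower leg with the load: R2 ‖ R_L = 2.924 kΩ.
Now apply the divider: V_out = 6.84 × 0.04589 = 0.3139 V.
(Unloaded it would be 0.983 V; the load pulls it down.)

V_out ≈ 0.314 V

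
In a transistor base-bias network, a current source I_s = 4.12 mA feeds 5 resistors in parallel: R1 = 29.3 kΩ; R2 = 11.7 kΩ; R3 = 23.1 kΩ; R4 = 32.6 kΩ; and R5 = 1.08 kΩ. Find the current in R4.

Total conductance ΣG = 1/29.3 + 1/11.7 + 1/23.1 + 1/32.6 + 1/1.08 = 1.119 (units of 1/kΩ).
By the current-divider rule, I = I_s · G_k/ΣG = 4.12 × 0.02740 = 0.1129 mA.

I ≈ 0.113 mA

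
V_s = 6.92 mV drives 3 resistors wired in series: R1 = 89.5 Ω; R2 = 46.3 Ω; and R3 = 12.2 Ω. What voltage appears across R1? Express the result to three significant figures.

Series total: ΣR = 89.5 + 46.3 + 12.2 = 148.0 Ω.
By the voltage-divider rule, V = 6.92 × 89.50/148.0 = 4.185 mV.

V ≈ 4.18 mV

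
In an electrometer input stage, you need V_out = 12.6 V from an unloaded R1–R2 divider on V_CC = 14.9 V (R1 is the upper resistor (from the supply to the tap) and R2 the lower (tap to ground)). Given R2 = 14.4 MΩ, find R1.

R1 ≈ 2.63 MΩ

The divider ratio is R2/(R1+R2) = 12.6/14.9 = 0.8456.
R1 = R2·(1/k − 1) = 14.4 × 0.1825 = 2.629 MΩ.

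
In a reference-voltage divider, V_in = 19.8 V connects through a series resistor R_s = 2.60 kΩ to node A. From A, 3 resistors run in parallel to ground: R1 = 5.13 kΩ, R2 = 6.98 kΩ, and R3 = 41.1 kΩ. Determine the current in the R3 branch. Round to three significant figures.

I ≈ 0.248 mA

Combine the parallel branches: R_p = (1/5.13 + 1/6.98 + 1/41.1)⁻¹ = 2.758 kΩ.
Node voltage V_A = V_in · R_p/(R_s + R_p) = 19.8 × 0.5148 = 10.19 V.
I(R3) = V_A / R3 = 10.19/41.1 = 0.2480 mA.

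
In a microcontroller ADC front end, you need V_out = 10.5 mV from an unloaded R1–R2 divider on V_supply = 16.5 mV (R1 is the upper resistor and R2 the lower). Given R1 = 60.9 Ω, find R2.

Required fraction k = V_out/V_supply = 0.6364.
R2 = R1 · 0.6364/(1 − 0.6364) = 106.6 Ω.

R2 ≈ 107 Ω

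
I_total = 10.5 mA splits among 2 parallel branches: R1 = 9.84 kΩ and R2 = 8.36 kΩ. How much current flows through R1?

Two-branch current divider: I_k = I_total · R_other/(R_1 + R_2).
So I = 10.5 × 8.36/18.20 = 4.823 mA.

I ≈ 4.82 mA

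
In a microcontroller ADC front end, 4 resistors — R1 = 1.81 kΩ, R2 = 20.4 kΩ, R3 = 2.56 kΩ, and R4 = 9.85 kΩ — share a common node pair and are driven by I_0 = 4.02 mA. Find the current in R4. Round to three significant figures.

ΣG = 1/1.81 + 1/20.4 + 1/2.56 + 1/9.85 = 1.094.
By the current-divider rule, I = I_0 · G_k/ΣG = 4.02 × 0.09283 = 0.3732 mA.

I ≈ 0.373 mA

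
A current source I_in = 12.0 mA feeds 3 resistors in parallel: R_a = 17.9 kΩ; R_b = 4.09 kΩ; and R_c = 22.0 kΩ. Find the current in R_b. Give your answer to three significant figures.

I ≈ 8.48 mA

Conductances: ΣG = 1/17.9 + 1/4.09 + 1/22.0 = 0.3458 (1/kΩ).
By the current-divider rule, I = I_in · G_k/ΣG = 12.0 × 0.7070 = 8.484 mA.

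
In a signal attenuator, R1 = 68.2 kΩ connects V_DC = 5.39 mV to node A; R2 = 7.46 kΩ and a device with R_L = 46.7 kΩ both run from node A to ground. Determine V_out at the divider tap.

V_out ≈ 0.465 mV

First combine the lower leg with the load: R2 ‖ R_L = 6.432 kΩ.
Voltage divider with the loaded lower leg: V_out = 5.39 × 6.432/(68.2 + 6.432) = 5.39 × 0.08619 = 0.4646 mV.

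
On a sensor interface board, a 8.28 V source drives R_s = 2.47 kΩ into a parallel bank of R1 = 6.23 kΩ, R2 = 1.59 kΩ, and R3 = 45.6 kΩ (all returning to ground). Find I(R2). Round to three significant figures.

Combine the parallel branches: R_p = (1/6.23 + 1/1.59 + 1/45.6)⁻¹ = 1.232 kΩ.
V_A = 8.28 × 1.232/3.702 = 2.756 V.
I(R2) = V_A / R2 = 2.756/1.59 = 1.733 mA.
(Check via current divider: I_total = 2.236 mA; share G_k/ΣG = 0.7751 → same result.)

I ≈ 1.73 mA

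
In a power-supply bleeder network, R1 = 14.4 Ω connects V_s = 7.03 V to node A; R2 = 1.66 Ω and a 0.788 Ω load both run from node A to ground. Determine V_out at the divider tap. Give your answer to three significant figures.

V_out ≈ 0.252 V

First combine the lower leg with the load: R2 ‖ R_L = 0.5343 Ω.
Then V_out = V_s · R2'/(R1 + R2') = 7.03 × 0.5343/14.93 = 0.2515 V.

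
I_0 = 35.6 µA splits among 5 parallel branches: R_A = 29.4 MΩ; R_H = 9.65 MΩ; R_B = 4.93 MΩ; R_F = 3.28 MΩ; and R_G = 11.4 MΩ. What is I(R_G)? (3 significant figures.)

I ≈ 4.26 µA

Total conductance ΣG = 1/29.4 + 1/9.65 + 1/4.93 + 1/3.28 + 1/11.4 = 0.7331 (units of 1/MΩ).
R_G takes the fraction G_k/ΣG = 0.08772/0.7331 = 0.1197, so I = 35.6 × 0.1197 = 4.260 µA.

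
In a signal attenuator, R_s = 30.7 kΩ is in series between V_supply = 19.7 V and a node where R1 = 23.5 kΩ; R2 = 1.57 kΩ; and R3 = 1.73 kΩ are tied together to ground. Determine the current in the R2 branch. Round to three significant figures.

I ≈ 0.317 mA

Parallel bank: R_p = 1/(1/23.5 + 1/1.57 + 1/1.73) = 0.7952 kΩ.
V_A by voltage divider: V_A = 19.7 × 0.7952/(30.7 + 0.7952) = 0.4974 V.
I(R2) = V_A / R2 = 0.4974/1.57 = 0.3168 mA.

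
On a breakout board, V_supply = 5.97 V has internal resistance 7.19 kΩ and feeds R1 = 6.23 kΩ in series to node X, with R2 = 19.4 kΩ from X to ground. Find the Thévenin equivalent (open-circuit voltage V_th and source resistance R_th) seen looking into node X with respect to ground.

R1' = 7.19 + 6.23 = 13.42 kΩ (source resistance + R1).
V_th is the unloaded tap voltage: V_supply · R2/(R1'+R2) = 5.97 × 0.5911 = 3.529 V.
Looking into X with the source shorted: R_th = R1'·R2/(R1'+R2) = 13.42 × 19.4/32.82 = 7.933 kΩ.

V_th ≈ 3.53 V, R_th ≈ 7.93 kΩ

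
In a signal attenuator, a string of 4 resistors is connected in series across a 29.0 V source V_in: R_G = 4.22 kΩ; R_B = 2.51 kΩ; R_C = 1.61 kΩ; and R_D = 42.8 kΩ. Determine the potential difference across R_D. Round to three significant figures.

V ≈ 24.3 V

ΣR = 4.22 + 2.51 + 1.61 + 42.8 = 51.14 kΩ.
V = V_in · R/ΣR = 29.0 × 0.8369 = 24.27 V.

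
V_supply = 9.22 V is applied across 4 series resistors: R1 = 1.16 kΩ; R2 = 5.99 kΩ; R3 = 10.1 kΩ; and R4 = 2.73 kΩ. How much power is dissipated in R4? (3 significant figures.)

The common current is I = 9.22/19.98 = 0.4615 mA.
P = I²R = 0.2129 × 2.73 = 0.5813 mW.

P ≈ 0.581 mW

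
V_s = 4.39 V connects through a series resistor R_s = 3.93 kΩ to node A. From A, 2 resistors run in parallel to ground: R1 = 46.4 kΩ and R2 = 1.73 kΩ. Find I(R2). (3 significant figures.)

Equivalent of the parallel group: R_p = 1.668 kΩ.
Node voltage V_A = V_s · R_p/(R_s + R_p) = 4.39 × 0.2979 = 1.308 V.
Branch current I = V_A/R2 = 1.308/1.73 = 0.7560 mA.

I ≈ 0.756 mA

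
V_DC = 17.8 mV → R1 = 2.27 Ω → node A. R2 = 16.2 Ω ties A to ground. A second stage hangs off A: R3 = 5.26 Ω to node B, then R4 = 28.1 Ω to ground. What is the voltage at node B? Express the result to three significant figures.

The second stage (R3 + R4 = 33.36 Ω) loads node A in parallel with R2.
Effective lower resistance at A: R2 ‖ 33.36 = 10.90 Ω.
V_A = 17.8 × 10.90/(2.27 + 10.90) = 14.73 mV.
Stage 2 is unloaded, so V_B = V_A · R4/(R3+R4) = 14.73 × 28.1/33.36 = 12.41 mV.

V_B ≈ 12.4 mV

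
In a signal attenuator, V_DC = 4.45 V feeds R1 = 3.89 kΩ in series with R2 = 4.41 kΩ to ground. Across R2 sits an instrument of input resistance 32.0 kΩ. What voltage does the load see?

First combine the lower leg with the load: R2 ‖ R_L = 3.876 kΩ.
Then V_out = V_DC · R2'/(R1 + R2') = 4.45 × 3.876/7.766 = 2.221 V.
(Unloaded it would be 2.36 V; the load pulls it down.)

V_out ≈ 2.22 V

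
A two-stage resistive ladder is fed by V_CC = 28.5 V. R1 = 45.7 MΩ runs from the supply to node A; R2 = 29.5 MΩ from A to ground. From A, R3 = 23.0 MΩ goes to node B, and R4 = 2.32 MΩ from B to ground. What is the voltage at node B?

V_B ≈ 0.600 V

The second stage (R3 + R4 = 25.32 MΩ) loads node A in parallel with R2.
Effective lower resistance at A: R2 ‖ 25.32 = 13.63 MΩ.
V_A = 28.5 × 13.63/(45.7 + 13.63) = 6.546 V.
Then the unloaded second divider: V_B = V_A × R4/(R3+R4) = 6.546 × 0.09163 = 0.5998 V.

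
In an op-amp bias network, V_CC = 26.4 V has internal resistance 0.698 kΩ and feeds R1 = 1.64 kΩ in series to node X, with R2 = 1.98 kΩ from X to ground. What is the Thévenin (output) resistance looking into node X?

R_th ≈ 1.07 kΩ

R1' = 0.698 + 1.64 = 2.338 kΩ (source resistance + R1).
Zeroing V_CC shorts the top of R1' to ground, so R_th = R1' ‖ R2 = 1.072 kΩ.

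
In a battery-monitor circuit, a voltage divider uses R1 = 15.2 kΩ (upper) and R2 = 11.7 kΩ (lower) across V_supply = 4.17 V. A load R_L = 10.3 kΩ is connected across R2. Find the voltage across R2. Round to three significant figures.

R2 ‖ R_L = (11.7 × 10.3)/(11.7 + 10.3) = 5.478 kΩ.
Now apply the divider: V_out = 4.17 × 0.2649 = 1.105 V.

V_out ≈ 1.10 V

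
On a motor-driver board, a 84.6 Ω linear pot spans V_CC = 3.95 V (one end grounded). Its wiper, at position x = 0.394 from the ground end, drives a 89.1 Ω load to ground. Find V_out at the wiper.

V_out ≈ 1.27 V

Split the track: R_lower = x·R_p = 33.33 Ω, R_upper = (1−x)·R_p = 51.27 Ω.
R_L loads the lower segment: effective lower R = 24.26 Ω.
Loaded-divider output: V_out = 3.95 × 0.3212 = 1.269 V.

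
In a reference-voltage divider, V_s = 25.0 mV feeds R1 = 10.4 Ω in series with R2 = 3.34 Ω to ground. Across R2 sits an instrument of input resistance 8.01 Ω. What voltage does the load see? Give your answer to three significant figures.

The load sits in parallel with R2, giving an effective lower resistance R2' = R2·R_L/(R2+R_L) = 2.357 Ω.
Voltage divider with the loaded lower leg: V_out = 25.0 × 2.357/(10.4 + 2.357) = 25.0 × 0.1848 = 4.619 mV.

V_out ≈ 4.62 mV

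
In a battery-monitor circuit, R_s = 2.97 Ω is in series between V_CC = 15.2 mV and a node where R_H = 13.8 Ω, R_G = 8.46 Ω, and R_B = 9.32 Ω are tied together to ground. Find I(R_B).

I ≈ 0.865 mA

Parallel bank: R_p = 1/(1/13.8 + 1/8.46 + 1/9.32) = 3.356 Ω.
V_A by voltage divider: V_A = 15.2 × 3.356/(2.97 + 3.356) = 8.064 mV.
Branch current I = V_A/R_B = 8.064/9.32 = 0.8652 mA.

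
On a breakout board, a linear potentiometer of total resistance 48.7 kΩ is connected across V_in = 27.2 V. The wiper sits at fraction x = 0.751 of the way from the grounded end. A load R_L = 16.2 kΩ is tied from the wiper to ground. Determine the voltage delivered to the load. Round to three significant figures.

The pot divides into 12.13 kΩ above the wiper and 36.57 kΩ below.
(x·R_p) ‖ R_L = 11.23 kΩ.
Loaded-divider output: V_out = 27.2 × 0.4807 = 13.08 V.

V_out ≈ 13.1 V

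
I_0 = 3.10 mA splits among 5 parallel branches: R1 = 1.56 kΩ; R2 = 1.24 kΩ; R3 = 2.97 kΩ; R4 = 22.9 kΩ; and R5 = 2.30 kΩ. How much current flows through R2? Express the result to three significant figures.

Total conductance ΣG = 1/1.56 + 1/1.24 + 1/2.97 + 1/22.9 + 1/2.30 = 2.263 (units of 1/kΩ).
By the current-divider rule, I = I_0 · G_k/ΣG = 3.10 × 0.3564 = 1.105 mA.

I ≈ 1.10 mA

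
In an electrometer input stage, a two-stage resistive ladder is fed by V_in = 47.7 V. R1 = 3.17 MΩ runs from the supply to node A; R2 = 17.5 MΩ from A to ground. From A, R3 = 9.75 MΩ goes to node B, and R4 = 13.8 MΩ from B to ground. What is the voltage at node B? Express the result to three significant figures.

Node A sees R2 in parallel with the series input of stage 2, R3 + R4 = 23.55 MΩ.
Effective lower resistance at A: R2 ‖ 23.55 = 10.04 MΩ.
So V_A = 47.7 × 0.7600 = 36.25 V.
Stage 2 is unloaded, so V_B = V_A · R4/(R3+R4) = 36.25 × 13.8/23.55 = 21.24 V.

V_B ≈ 21.2 V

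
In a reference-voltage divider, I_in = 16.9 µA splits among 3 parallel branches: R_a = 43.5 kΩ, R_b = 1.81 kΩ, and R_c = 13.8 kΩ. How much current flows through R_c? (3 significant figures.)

I ≈ 1.89 µA

Total conductance ΣG = 1/43.5 + 1/1.81 + 1/13.8 = 0.6479 (units of 1/kΩ).
By the current-divider rule, I = I_in · G_k/ΣG = 16.9 × 0.1118 = 1.890 µA.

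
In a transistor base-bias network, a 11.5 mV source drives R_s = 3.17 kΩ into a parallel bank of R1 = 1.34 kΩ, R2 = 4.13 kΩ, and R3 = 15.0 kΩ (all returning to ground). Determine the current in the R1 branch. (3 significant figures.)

I ≈ 1.98 µA

Equivalent of the parallel group: R_p = 0.9478 kΩ.
Node voltage V_A = V_DC · R_p/(R_s + R_p) = 11.5 × 0.2302 = 2.647 mV.
Branch current I = V_A/R1 = 2.647/1.34 = 1.975 µA.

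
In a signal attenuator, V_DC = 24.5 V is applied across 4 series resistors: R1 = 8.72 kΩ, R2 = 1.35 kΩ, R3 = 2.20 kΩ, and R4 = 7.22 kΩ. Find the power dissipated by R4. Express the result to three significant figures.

P ≈ 11.4 mW

The common current is I = 24.5/19.49 = 1.257 mA.
V(R4) = I·R = 9.076 V; P = V·I = 9.076 × 1.257 = 11.41 mW.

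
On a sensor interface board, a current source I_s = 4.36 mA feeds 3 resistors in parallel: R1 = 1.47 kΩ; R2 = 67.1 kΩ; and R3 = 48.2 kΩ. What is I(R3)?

Total conductance ΣG = 1/1.47 + 1/67.1 + 1/48.2 = 0.7159 (units of 1/kΩ).
Current divider: I(R3) = I_s · G_k/ΣG = 4.36 × (0.02075/0.7159) = 4.36 × 0.02898 = 0.1263 mA.

I ≈ 0.126 mA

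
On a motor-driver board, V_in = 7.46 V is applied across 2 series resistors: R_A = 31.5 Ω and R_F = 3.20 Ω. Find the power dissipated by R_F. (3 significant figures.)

Series current I = V_in/ΣR = 7.46/34.70 = 0.2150 A.
P(R_F) = I²·R_F = (0.2150)² × 3.20 = 0.1479 W.

P ≈ 0.148 W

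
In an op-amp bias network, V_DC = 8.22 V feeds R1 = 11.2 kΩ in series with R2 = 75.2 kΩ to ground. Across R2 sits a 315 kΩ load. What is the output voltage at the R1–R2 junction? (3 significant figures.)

V_out ≈ 6.94 V

R2 ‖ R_L = (75.2 × 315)/(75.2 + 315) = 60.71 kΩ.
Voltage divider with the loaded lower leg: V_out = 8.22 × 60.71/(11.2 + 60.71) = 8.22 × 0.8442 = 6.940 V.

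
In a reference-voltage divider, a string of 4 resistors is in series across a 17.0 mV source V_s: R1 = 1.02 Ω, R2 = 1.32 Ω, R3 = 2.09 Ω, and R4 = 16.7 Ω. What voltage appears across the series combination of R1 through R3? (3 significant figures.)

Total series resistance ΣR = 1.02 + 1.32 + 2.09 + 16.7 = 21.13 Ω.
R_{R1..R3} = 1.02 + 1.32 + 2.09 = 4.430 Ω.
Voltage divider: V = V_s · (4.430 / 21.13) = 17.0 × 0.2097 = 3.564 mV.

V ≈ 3.56 mV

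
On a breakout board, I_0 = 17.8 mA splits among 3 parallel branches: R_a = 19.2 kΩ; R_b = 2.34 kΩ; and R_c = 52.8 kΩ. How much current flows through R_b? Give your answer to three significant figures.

ΣG = 1/19.2 + 1/2.34 + 1/52.8 = 0.4984.
By the current-divider rule, I = I_0 · G_k/ΣG = 17.8 × 0.8575 = 15.26 mA.

I ≈ 15.3 mA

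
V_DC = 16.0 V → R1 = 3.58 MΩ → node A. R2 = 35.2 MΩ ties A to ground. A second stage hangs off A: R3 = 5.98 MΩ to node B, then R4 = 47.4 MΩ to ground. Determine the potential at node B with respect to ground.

Looking into the second stage from A: R3 + R4 = 53.38 MΩ appears in parallel with R2.
R2 ‖ (R3+R4) = 21.21 MΩ.
So V_A = 16.0 × 0.8556 = 13.69 V.
Stage 2 is unloaded, so V_B = V_A · R4/(R3+R4) = 13.69 × 47.4/53.38 = 12.16 V.

V_B ≈ 12.2 V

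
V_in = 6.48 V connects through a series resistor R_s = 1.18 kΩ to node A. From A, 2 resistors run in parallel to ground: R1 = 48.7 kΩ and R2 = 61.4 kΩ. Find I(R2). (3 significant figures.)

I ≈ 0.101 mA

Combine the parallel branches: R_p = (1/48.7 + 1/61.4)⁻¹ = 27.16 kΩ.
V_A by voltage divider: V_A = 6.48 × 27.16/(1.18 + 27.16) = 6.210 V.
I(R2) = V_A / R2 = 6.210/61.4 = 0.1011 mA.
(Equivalently: I_total = 0.2287 mA, then current-divider fraction G_k/ΣG = 0.4423.)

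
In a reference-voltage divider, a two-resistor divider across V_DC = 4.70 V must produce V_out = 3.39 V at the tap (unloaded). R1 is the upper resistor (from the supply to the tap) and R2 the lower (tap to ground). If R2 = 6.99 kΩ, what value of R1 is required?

R1 ≈ 2.70 kΩ

Required fraction k = V_out/V_DC = 0.7213.
Rearranging, R1 = R2·(1−k)/k = 6.99 × 0.3864 = 2.701 kΩ.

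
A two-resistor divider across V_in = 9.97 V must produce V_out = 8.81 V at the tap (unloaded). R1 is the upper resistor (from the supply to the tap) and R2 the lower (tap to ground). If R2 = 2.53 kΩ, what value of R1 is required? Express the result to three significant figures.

R1 ≈ 0.333 kΩ

V_out/V_in = R2/(R1+R2) = 0.8837.
Rearranging, R1 = R2·(1−k)/k = 2.53 × 0.1317 = 0.3331 kΩ.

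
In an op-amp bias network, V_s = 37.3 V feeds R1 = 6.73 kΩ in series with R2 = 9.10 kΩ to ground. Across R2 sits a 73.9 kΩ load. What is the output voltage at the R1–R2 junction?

First combine the lower leg with the load: R2 ‖ R_L = 8.102 kΩ.
Voltage divider with the loaded lower leg: V_out = 37.3 × 8.102/(6.73 + 8.102) = 37.3 × 0.5463 = 20.38 V.
(Unloaded it would be 21.4 V; the load pulls it down.)

V_out ≈ 20.4 V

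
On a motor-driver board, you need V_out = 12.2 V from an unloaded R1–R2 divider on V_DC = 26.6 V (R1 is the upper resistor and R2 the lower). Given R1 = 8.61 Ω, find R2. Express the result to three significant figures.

R2 ≈ 7.29 Ω

Required fraction k = V_out/V_DC = 0.4586.
R2 = R1 · 0.4586/(1 − 0.4586) = 7.295 Ω.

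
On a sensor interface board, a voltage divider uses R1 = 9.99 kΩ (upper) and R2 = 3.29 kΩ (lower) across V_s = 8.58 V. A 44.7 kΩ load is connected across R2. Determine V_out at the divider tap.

V_out ≈ 2.01 V

The load sits in parallel with R2, giving an effective lower resistance R2' = R2·R_L/(R2+R_L) = 3.064 kΩ.
Now apply the divider: V_out = 8.58 × 0.2347 = 2.014 V.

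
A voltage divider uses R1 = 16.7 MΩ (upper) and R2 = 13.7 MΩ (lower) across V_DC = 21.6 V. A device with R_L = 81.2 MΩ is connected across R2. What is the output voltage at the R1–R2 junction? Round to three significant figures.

First combine the lower leg with the load: R2 ‖ R_L = 11.72 MΩ.
Then V_out = V_DC · R2'/(R1 + R2') = 21.6 × 11.72/28.42 = 8.909 V.

V_out ≈ 8.91 V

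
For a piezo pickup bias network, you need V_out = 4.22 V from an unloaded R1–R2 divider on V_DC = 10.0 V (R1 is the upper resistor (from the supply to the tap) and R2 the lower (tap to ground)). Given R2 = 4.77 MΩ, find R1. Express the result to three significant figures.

The divider ratio is R2/(R1+R2) = 4.22/10.0 = 0.4220.
Rearranging, R1 = R2·(1−k)/k = 4.77 × 1.370 = 6.533 MΩ.

R1 ≈ 6.53 MΩ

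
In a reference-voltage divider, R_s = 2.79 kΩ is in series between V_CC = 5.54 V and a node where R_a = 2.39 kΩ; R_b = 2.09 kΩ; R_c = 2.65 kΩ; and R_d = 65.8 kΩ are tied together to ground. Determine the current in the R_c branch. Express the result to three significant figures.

I ≈ 0.455 mA

Parallel bank: R_p = 1/(1/2.39 + 1/2.09 + 1/2.65 + 1/65.8) = 0.7755 kΩ.
V_A by voltage divider: V_A = 5.54 × 0.7755/(2.79 + 0.7755) = 1.205 V.
I(R_c) = V_A / R_c = 1.205/2.65 = 0.4547 mA.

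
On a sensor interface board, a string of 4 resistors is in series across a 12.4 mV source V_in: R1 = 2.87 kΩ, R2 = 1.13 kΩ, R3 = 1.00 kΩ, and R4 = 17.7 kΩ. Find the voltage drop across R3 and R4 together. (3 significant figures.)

V ≈ 10.2 mV

Total series resistance ΣR = 2.87 + 1.13 + 1.00 + 17.7 = 22.70 kΩ.
R_{R3..R4} = 1.00 + 17.7 = 18.70 kΩ.
By the voltage-divider rule, V = 12.4 × 18.70/22.70 = 10.21 mV.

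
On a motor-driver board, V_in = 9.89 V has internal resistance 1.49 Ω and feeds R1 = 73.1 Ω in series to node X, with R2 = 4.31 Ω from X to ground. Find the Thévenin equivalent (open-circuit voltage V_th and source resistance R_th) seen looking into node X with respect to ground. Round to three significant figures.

R1' = 1.49 + 73.1 = 74.59 Ω (source resistance + R1).
V_th is the unloaded tap voltage: V_in · R2/(R1'+R2) = 9.89 × 0.05463 = 0.5403 V.
Looking into X with the source shorted: R_th = R1'·R2/(R1'+R2) = 74.59 × 4.31/78.90 = 4.075 Ω.

V_th ≈ 0.540 V, R_th ≈ 4.07 Ω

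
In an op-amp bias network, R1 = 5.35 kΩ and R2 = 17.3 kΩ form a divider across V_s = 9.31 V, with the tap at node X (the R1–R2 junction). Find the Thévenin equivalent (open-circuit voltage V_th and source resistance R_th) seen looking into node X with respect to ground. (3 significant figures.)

V_th ≈ 7.11 V, R_th ≈ 4.09 kΩ

With X open, the divider is unloaded: V_th = 9.31 × 17.3/22.65 = 7.111 V.
Zeroing V_s shorts the top of R1 to ground, so R_th = R1 ‖ R2 = 4.086 kΩ.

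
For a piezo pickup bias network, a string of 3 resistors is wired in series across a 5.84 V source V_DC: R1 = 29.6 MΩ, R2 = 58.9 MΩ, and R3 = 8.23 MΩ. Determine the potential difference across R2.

V ≈ 3.56 V

Total series resistance ΣR = 29.6 + 58.9 + 8.23 = 96.73 MΩ.
Voltage divider: V = V_DC · (58.90 / 96.73) = 5.84 × 0.6089 = 3.556 V.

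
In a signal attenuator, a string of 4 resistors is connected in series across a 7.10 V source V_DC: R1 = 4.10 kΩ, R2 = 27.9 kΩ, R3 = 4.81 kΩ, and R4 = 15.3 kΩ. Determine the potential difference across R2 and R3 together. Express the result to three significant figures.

V ≈ 4.46 V

Total series resistance ΣR = 4.10 + 27.9 + 4.81 + 15.3 = 52.11 kΩ.
R_{R2..R3} = 27.9 + 4.81 = 32.71 kΩ.
Voltage divider: V = V_DC · (32.71 / 52.11) = 7.10 × 0.6277 = 4.457 V.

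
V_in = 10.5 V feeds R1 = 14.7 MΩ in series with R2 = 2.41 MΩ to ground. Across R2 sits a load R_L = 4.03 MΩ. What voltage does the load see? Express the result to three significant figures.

The load sits in parallel with R2, giving an effective lower resistance R2' = R2·R_L/(R2+R_L) = 1.508 MΩ.
Then V_out = V_in · R2'/(R1 + R2') = 10.5 × 1.508/16.21 = 0.9770 V.

V_out ≈ 0.977 V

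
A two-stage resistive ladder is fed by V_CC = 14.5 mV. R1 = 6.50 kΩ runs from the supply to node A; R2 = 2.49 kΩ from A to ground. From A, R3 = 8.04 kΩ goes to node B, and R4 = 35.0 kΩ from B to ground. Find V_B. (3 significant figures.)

V_B ≈ 3.13 mV

The second stage (R3 + R4 = 43.04 kΩ) loads node A in parallel with R2.
Effective lower resistance at A: R2 ‖ 43.04 = 2.354 kΩ.
V_A = 14.5 × 2.354/(6.50 + 2.354) = 3.855 mV.
Stage 2 is unloaded, so V_B = V_A · R4/(R3+R4) = 3.855 × 35.0/43.04 = 3.135 mV.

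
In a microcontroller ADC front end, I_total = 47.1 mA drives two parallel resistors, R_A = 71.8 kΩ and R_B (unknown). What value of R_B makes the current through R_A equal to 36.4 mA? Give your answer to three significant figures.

R_B ≈ 244 kΩ

The fraction through R_A equals R_B/(R_A+R_B).
With f = 0.7728, R_B = R_A · f/(1−f) = 71.8 × 3.402 = 244.3 kΩ.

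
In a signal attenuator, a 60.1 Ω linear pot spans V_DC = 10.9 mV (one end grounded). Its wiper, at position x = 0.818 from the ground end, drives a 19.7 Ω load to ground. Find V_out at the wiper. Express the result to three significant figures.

V_out ≈ 6.13 mV

Split the track: R_lower = x·R_p = 49.16 Ω, R_upper = (1−x)·R_p = 10.94 Ω.
(x·R_p) ‖ R_L = 14.06 Ω.
V_out = 10.9 × 14.06/(10.94 + 14.06) = 6.131 mV.
(Unloaded: V_out = x·V_DC = 8.92 mV.)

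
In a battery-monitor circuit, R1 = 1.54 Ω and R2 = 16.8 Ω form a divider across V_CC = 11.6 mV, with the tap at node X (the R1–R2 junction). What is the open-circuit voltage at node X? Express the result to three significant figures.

V_th ≈ 10.6 mV

With X open, the divider is unloaded: V_th = 11.6 × 16.8/18.34 = 10.63 mV.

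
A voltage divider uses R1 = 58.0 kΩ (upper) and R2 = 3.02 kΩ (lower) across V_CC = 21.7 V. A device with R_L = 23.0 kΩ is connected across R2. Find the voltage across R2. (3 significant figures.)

R2 ‖ R_L = (3.02 × 23.0)/(3.02 + 23.0) = 2.669 kΩ.
Then V_out = V_CC · R2'/(R1 + R2') = 21.7 × 2.669/60.67 = 0.9548 V.

V_out ≈ 0.955 V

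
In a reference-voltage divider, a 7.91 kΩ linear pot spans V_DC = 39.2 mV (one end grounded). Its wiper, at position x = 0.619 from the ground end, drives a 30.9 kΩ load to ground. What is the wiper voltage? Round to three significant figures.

V_out ≈ 22.9 mV

The pot divides into 3.014 kΩ above the wiper and 4.896 kΩ below.
R_L loads the lower segment: effective lower R = 4.227 kΩ.
V_out = 39.2 × 4.227/(3.014 + 4.227) = 22.88 mV.
(Unloaded: V_out = x·V_DC = 24.3 mV.)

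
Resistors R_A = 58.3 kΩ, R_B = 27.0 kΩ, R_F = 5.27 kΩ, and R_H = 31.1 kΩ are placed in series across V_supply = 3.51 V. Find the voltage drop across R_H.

ΣR = 58.3 + 27.0 + 5.27 + 31.1 = 121.7 kΩ.
By the voltage-divider rule, V = 3.51 × 31.10/121.7 = 0.8972 V.

V ≈ 0.897 V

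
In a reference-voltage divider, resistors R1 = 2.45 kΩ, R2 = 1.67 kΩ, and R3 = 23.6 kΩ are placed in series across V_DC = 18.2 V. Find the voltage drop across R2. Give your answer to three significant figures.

ΣR = 2.45 + 1.67 + 23.6 = 27.72 kΩ.
By the voltage-divider rule, V = 18.2 × 1.670/27.72 = 1.096 V.

V ≈ 1.10 V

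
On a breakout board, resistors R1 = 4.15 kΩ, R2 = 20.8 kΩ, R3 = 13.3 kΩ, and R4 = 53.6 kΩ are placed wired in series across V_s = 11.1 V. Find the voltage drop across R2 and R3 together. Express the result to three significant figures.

ΣR = 4.15 + 20.8 + 13.3 + 53.6 = 91.85 kΩ.
R_{R2..R3} = 20.8 + 13.3 = 34.10 kΩ.
Voltage divider: V = V_s · (34.10 / 91.85) = 11.1 × 0.3713 = 4.121 V.

V ≈ 4.12 V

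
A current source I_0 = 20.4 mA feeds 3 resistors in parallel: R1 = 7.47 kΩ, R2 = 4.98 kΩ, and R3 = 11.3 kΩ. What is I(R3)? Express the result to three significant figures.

I ≈ 4.27 mA

Conductances: ΣG = 1/7.47 + 1/4.98 + 1/11.3 = 0.4232 (1/kΩ).
By the current-divider rule, I = I_0 · G_k/ΣG = 20.4 × 0.2091 = 4.266 mA.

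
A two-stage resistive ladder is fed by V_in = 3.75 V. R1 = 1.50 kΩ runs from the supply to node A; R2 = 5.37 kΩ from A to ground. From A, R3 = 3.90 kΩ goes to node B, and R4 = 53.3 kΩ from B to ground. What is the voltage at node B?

Node A sees R2 in parallel with the series input of stage 2, R3 + R4 = 57.20 kΩ.
Effective lower resistance at A: R2 ‖ 57.20 = 4.909 kΩ.
V_A = 3.75 × 4.909/(1.50 + 4.909) = 2.872 V.
Stage 2 is unloaded, so V_B = V_A · R4/(R3+R4) = 2.872 × 53.3/57.20 = 2.677 V.

V_B ≈ 2.68 V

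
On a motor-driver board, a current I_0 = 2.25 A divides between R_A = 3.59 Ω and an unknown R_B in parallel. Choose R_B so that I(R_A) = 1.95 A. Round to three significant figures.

The fraction through R_A equals R_B/(R_A+R_B).
With f = 0.8667, R_B = R_A · f/(1−f) = 3.59 × 6.500 = 23.34 Ω.

R_B ≈ 23.3 Ω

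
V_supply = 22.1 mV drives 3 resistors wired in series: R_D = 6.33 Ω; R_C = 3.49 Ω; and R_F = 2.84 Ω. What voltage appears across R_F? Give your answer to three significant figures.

V ≈ 4.96 mV

Total series resistance ΣR = 6.33 + 3.49 + 2.84 = 12.66 Ω.
V = V_supply · R/ΣR = 22.1 × 0.2243 = 4.958 mV.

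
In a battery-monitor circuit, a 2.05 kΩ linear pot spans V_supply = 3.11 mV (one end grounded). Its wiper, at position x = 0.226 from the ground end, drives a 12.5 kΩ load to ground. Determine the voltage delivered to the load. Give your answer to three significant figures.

V_out ≈ 0.683 mV

Split the track: R_lower = x·R_p = 0.4633 kΩ, R_upper = (1−x)·R_p = 1.587 kΩ.
R_L loads the lower segment: effective lower R = 0.4467 kΩ.
Loaded-divider output: V_out = 3.11 × 0.2197 = 0.6833 mV.
(Unloaded: V_out = x·V_supply = 0.703 mV.)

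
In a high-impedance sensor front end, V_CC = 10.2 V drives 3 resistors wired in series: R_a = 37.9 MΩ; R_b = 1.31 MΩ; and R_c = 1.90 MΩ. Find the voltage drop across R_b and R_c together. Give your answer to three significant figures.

Series total: ΣR = 37.9 + 1.31 + 1.90 = 41.11 MΩ.
R_{R_b..R_c} = 1.31 + 1.90 = 3.210 MΩ.
Voltage divider: V = V_CC · (3.210 / 41.11) = 10.2 × 0.07808 = 0.7964 V.

V ≈ 0.796 V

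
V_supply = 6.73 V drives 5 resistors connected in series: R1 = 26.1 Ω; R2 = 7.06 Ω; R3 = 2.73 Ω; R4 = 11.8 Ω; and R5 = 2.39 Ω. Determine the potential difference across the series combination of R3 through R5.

V ≈ 2.27 V

Series total: ΣR = 26.1 + 7.06 + 2.73 + 11.8 + 2.39 = 50.08 Ω.
R_{R3..R5} = 2.73 + 11.8 + 2.39 = 16.92 Ω.
By the voltage-divider rule, V = 6.73 × 16.92/50.08 = 2.274 V.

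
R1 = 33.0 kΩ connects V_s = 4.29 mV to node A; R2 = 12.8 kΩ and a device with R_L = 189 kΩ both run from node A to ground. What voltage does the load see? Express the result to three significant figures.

First combine the lower leg with the load: R2 ‖ R_L = 11.99 kΩ.
Now apply the divider: V_out = 4.29 × 0.2665 = 1.143 mV.
(Unloaded it would be 1.20 mV; the load pulls it down.)

V_out ≈ 1.14 mV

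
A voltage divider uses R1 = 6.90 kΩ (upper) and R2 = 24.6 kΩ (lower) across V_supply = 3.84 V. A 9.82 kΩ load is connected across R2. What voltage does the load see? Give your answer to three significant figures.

V_out ≈ 1.94 V

R2 ‖ R_L = (24.6 × 9.82)/(24.6 + 9.82) = 7.018 kΩ.
Voltage divider with the loaded lower leg: V_out = 3.84 × 7.018/(6.90 + 7.018) = 3.84 × 0.5043 = 1.936 V.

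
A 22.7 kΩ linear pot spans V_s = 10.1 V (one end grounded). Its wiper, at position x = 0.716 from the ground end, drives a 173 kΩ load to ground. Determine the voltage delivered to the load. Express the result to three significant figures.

V_out ≈ 7.04 V

The pot divides into 6.447 kΩ above the wiper and 16.25 kΩ below.
Lower segment in parallel with the load: 16.25 ‖ 173 = 14.86 kΩ.
Loaded-divider output: V_out = 10.1 × 0.6974 = 7.044 V.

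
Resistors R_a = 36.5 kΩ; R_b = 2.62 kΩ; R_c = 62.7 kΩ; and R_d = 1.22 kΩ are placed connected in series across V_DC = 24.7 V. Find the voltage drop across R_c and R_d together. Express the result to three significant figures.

V ≈ 15.3 V

ΣR = 36.5 + 2.62 + 62.7 + 1.22 = 103.0 kΩ.
R_{R_c..R_d} = 62.7 + 1.22 = 63.92 kΩ.
Voltage divider: V = V_DC · (63.92 / 103.0) = 24.7 × 0.6203 = 15.32 V.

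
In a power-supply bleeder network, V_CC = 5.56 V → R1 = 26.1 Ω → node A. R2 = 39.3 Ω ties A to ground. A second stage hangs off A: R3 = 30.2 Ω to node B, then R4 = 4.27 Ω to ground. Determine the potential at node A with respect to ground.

The second stage (R3 + R4 = 34.47 Ω) loads node A in parallel with R2.
Effective lower resistance at A: R2 ‖ 34.47 = 18.36 Ω.
V_A = 5.56 × 18.36/(26.1 + 18.36) = 2.296 V.

V_A ≈ 2.30 V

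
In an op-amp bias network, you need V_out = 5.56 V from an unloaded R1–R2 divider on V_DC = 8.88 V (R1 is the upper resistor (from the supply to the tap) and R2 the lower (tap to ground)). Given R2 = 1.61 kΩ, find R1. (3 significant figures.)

R1 ≈ 0.961 kΩ

Required fraction k = V_out/V_DC = 0.6261.
Rearranging, R1 = R2·(1−k)/k = 1.61 × 0.5971 = 0.9614 kΩ.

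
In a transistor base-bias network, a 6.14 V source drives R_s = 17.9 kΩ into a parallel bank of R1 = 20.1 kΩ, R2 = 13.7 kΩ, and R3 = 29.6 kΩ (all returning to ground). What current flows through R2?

Equivalent of the parallel group: R_p = 6.389 kΩ.
V_A by voltage divider: V_A = 6.14 × 6.389/(17.9 + 6.389) = 1.615 V.
I(R2) = V_A / R2 = 1.615/13.7 = 0.1179 mA.

I ≈ 0.118 mA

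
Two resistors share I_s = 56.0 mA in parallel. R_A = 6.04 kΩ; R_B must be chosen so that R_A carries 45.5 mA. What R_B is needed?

The fraction through R_A equals R_B/(R_A+R_B).
With f = 0.8125, R_B = R_A · f/(1−f) = 6.04 × 4.333 = 26.17 kΩ.

R_B ≈ 26.2 kΩ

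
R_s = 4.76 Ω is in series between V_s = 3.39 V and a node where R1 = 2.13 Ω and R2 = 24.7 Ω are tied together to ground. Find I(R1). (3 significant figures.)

Combine the parallel branches: R_p = (1/2.13 + 1/24.7)⁻¹ = 1.961 Ω.
V_A = 3.39 × 1.961/6.721 = 0.9891 V.
I(R1) = V_A / R1 = 0.9891/2.13 = 0.4644 A.

I ≈ 0.464 A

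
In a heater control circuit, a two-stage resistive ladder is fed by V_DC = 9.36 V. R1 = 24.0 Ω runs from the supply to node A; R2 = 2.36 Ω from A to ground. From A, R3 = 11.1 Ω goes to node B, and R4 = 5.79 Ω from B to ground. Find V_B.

V_B ≈ 0.255 V

Looking into the second stage from A: R3 + R4 = 16.89 Ω appears in parallel with R2.
Effective lower resistance at A: R2 ‖ 16.89 = 2.071 Ω.
So V_A = 9.36 × 0.07943 = 0.7434 V.
Stage 2 is unloaded, so V_B = V_A · R4/(R3+R4) = 0.7434 × 5.79/16.89 = 0.2548 V.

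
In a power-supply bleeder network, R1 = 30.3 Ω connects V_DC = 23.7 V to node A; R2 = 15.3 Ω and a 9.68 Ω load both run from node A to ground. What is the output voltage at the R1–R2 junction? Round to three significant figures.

The load sits in parallel with R2, giving an effective lower resistance R2' = R2·R_L/(R2+R_L) = 5.929 Ω.
Voltage divider with the loaded lower leg: V_out = 23.7 × 5.929/(30.3 + 5.929) = 23.7 × 0.1637 = 3.879 V.
(Unloaded it would be 7.95 V; the load pulls it down.)

V_out ≈ 3.88 V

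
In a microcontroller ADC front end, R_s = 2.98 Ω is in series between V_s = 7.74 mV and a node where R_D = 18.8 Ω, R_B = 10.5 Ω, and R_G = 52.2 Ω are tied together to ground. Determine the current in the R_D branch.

Parallel bank: R_p = 1/(1/18.8 + 1/10.5 + 1/52.2) = 5.967 Ω.
V_A = 7.74 × 5.967/8.947 = 5.162 mV.
Branch current I = V_A/R_D = 5.162/18.8 = 0.2746 mA.
(Check via current divider: I_total = 0.8651 mA; share G_k/ΣG = 0.3174 → same result.)

I ≈ 0.275 mA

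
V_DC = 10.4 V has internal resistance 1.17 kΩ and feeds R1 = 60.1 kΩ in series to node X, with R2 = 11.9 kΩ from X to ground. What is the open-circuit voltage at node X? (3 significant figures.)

V_th ≈ 1.69 V

R1' = 1.17 + 60.1 = 61.27 kΩ (source resistance + R1).
With X open, the divider is unloaded: V_th = 10.4 × 11.9/73.17 = 1.691 V.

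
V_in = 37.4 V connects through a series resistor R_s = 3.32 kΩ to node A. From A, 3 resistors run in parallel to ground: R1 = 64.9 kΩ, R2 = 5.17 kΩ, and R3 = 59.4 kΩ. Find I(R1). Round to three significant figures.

Equivalent of the parallel group: R_p = 4.431 kΩ.
Node voltage V_A = V_in · R_p/(R_s + R_p) = 37.4 × 0.5717 = 21.38 V.
I(R1) = V_A / R1 = 21.38/64.9 = 0.3294 mA.

I ≈ 0.329 mA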